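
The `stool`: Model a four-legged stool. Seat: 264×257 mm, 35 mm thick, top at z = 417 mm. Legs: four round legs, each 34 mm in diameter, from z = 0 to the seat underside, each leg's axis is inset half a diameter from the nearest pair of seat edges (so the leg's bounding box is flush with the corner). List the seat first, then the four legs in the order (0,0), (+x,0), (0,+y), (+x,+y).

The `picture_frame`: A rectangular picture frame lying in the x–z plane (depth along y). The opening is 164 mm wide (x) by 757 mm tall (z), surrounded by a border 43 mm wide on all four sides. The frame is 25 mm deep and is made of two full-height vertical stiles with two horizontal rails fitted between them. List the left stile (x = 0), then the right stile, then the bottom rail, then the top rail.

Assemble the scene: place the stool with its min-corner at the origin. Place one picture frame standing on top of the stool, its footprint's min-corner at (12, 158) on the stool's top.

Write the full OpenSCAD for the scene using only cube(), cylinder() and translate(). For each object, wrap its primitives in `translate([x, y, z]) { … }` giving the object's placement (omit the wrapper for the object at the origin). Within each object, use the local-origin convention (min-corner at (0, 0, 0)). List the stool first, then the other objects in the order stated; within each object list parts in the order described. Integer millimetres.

translate([0, 0, 382]) cube([264, 257, 35]);
translate([17, 17, 0]) cylinder(h = 382, r = 17);
translate([247, 17, 0]) cylinder(h = 382, r = 17);
translate([17, 240, 0]) cylinder(h = 382, r = 17);
translate([247, 240, 0]) cylinder(h = 382, r = 17);
translate([12, 158, 417]) {
  cube([43, 25, 843]);
  translate([207, 0, 0]) cube([43, 25, 843]);
  translate([43, 0, 0]) cube([164, 25, 43]);
  translate([43, 0, 800]) cube([164, 25, 43]);
}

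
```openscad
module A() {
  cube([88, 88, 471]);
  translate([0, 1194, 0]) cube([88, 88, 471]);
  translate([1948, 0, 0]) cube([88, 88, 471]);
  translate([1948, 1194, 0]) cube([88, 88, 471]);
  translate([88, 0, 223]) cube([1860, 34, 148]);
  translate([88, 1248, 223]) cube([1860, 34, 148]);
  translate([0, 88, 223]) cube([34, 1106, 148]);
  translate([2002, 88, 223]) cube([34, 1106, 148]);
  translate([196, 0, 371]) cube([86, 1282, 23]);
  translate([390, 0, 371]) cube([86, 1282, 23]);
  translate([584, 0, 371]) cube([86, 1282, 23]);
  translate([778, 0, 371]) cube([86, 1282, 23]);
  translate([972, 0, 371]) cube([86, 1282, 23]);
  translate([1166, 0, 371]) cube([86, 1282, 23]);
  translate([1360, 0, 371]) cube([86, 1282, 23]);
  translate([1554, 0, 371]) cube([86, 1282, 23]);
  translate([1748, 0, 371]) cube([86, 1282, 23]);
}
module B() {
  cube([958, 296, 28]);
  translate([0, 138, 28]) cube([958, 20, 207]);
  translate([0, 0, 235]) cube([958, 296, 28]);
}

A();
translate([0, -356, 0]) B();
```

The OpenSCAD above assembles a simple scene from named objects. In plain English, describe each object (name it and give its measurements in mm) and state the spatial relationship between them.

A is a bed frame 2036 mm long (x) by 1282 mm wide (y). Four 88×88 mm corner posts, 471 mm tall, at the corners of the footprint. Four rails of 34 mm thickness and 148 mm height run between adjacent posts with their undersides at z = 223 mm, their outer faces flush with the outside of the frame (the two x-running rails run between the posts' inner faces; the two y-running rails run between the posts' inner faces). 9 slats, each 86 mm wide (x) and 23 mm thick, lie across the top of the two x-running rails, running the full 1282 mm width of the frame in y; the slats are evenly spaced along x between the inner faces of the end posts with equal gaps (rounded down to the nearest mm) at the −x end and between each pair — any rounding remainder accumulates at the +x end.

B is an I-beam lying along x, 958 mm long. Overall section height 263 mm. Two flanges 296 mm wide (y) and 28 mm thick, one on the floor and one at the top; a web 20 mm thick runs between them, centred on the flange width.

The I-beam is on the floor beside the bed frame on its −y side.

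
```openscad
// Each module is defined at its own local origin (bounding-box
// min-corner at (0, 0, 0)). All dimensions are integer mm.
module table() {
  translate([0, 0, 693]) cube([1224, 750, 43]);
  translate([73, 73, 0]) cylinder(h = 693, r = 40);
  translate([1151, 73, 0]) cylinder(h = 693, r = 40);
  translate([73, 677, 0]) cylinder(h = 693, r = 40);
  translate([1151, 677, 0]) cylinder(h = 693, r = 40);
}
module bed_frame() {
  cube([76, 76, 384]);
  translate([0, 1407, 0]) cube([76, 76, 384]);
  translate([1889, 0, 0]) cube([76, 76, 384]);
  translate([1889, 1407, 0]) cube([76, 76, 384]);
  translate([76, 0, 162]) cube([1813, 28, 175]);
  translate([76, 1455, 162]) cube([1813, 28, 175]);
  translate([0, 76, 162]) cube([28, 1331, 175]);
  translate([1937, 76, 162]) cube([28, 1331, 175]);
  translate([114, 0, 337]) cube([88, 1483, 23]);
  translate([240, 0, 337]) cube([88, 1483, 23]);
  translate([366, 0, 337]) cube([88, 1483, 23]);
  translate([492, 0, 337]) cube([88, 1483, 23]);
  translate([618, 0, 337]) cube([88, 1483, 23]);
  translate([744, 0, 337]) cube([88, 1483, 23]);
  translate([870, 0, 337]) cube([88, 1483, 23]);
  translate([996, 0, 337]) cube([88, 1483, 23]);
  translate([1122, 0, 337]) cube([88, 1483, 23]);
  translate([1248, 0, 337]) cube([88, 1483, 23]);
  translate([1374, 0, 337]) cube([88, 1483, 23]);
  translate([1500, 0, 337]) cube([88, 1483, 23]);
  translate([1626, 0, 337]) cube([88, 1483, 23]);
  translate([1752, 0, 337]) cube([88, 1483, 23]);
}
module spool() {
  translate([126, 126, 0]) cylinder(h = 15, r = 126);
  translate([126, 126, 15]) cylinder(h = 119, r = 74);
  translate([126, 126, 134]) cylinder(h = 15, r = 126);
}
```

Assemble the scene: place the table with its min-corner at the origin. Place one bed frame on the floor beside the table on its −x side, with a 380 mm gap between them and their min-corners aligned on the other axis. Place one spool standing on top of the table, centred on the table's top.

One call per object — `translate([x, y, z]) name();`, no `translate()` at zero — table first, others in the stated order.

table();
translate([-2345, 0, 0]) bed_frame();
translate([486, 249, 736]) spool();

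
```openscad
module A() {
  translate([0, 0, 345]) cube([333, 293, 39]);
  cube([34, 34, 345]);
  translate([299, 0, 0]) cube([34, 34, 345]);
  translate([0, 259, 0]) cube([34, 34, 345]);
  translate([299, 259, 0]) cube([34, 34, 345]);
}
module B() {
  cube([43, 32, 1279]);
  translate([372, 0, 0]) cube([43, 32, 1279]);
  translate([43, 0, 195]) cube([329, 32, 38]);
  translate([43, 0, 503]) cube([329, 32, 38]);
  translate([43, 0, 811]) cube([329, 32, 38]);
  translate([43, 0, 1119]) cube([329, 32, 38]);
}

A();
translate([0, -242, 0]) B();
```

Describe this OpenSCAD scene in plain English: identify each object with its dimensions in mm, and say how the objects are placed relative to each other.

A is a simple wooden stool: a rectangular seat 333 mm (x) by 293 mm (y), 39 mm thick, top face at z = 384 mm, on four square legs, each 34×34 mm in cross-section. The legs rest on z = 0, each flush with a corner of the seat.

B is a straight ladder. Two 43×32 mm vertical rails, 1279 mm tall, stand 415 mm apart (outside-to-outside) with their front faces coplanar on the −y side. 4 rungs, each 32 mm deep and 38 mm tall, span between the inner faces of the rails, front faces flush with the rails. The lowest rung's underside is at z = 195 mm and rungs are spaced 308 mm apart (underside to underside).

The ladder is on the floor beside the stool on its −y side.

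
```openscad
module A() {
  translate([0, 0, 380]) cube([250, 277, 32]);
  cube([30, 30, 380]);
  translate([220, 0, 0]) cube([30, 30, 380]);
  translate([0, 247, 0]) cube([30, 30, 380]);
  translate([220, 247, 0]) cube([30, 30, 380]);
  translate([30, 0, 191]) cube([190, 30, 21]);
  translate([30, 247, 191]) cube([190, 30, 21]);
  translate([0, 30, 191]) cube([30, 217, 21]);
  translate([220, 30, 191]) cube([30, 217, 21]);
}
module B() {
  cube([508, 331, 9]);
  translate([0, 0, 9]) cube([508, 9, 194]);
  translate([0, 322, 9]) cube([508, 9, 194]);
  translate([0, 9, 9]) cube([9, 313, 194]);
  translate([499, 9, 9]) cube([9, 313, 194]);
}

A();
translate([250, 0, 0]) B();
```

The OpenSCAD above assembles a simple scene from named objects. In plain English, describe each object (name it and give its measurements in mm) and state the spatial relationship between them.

A is a four-legged stool. The seat is a 250×277×32 mm slab whose top surface is at z = 412 mm; four square legs, each 30×30 mm in cross-section, run from the floor (z = 0) to the underside of the seat, each flush with a corner of the seat. Four stretchers, 30 mm wide and 21 mm tall, connect adjacent legs with their undersides at z = 191 mm, each running between the inner faces of the legs it joins and aligned with the legs' outer faces on the other axis.

B is an open storage box with external size 508×331×203 mm and wall thickness 9 mm (the base is also 9 mm thick). The base covers the whole footprint; the four walls stand on the base, with the y-facing walls full-width and the x-facing walls fitting between their inner faces.

The open box is against the stool's +x side, with their −y faces flush.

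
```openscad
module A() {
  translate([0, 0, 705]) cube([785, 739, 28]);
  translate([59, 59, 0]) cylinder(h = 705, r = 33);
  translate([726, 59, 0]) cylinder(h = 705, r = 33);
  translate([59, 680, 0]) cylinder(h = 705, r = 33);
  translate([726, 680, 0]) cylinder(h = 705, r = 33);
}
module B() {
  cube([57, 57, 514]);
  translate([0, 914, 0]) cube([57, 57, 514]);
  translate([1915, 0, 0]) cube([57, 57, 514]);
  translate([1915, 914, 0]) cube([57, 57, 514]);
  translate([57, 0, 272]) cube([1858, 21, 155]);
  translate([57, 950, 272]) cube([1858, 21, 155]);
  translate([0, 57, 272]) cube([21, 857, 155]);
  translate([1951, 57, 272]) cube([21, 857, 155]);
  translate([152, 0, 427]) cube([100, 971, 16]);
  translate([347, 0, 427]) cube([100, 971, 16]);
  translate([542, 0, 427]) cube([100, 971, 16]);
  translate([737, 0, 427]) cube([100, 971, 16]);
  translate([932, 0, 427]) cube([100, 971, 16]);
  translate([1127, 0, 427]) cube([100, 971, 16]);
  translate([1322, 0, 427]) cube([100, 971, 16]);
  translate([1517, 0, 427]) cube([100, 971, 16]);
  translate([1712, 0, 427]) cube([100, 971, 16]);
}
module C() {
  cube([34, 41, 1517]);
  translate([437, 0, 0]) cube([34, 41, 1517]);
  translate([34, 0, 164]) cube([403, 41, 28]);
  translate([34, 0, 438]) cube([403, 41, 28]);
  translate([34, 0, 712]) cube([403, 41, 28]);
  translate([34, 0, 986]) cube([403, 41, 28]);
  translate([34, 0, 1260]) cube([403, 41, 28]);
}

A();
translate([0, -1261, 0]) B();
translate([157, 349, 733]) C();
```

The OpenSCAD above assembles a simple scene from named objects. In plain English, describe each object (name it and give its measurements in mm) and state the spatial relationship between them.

A is a rectangular dining table. The top is 785×739×28 mm with its upper surface at z = 733 mm. It stands on four round legs of 66 mm diameter, each leg's bounding box inset 26 mm from the nearest pair of top edges, running from the floor to the underside of the top.

B is a bed frame 1972 mm long (x) by 971 mm wide (y). Four 57×57 mm corner posts, 514 mm tall, at the corners of the footprint. Four rails of 21 mm thickness and 155 mm height run between adjacent posts with their undersides at z = 272 mm, their outer faces flush with the outside of the frame (the two x-running rails run between the posts' inner faces; the two y-running rails run between the posts' inner faces). 9 slats, each 100 mm wide (x) and 16 mm thick, lie across the top of the two x-running rails, running the full 971 mm width of the frame in y; the slats are evenly spaced along x between the inner faces of the end posts with equal gaps (rounded down to the nearest mm) at the −x end and between each pair — any rounding remainder accumulates at the +x end.

C is a wooden ladder with two side rails of 34×41 mm section and 1517 mm height, set 471 mm apart overall. Between them run 5 rectangular rungs (41 mm deep, 28 mm thick), front faces flush with the rails' −y face. The bottom of the first rung is 164 mm above the floor and each subsequent rung is 274 mm higher than the one below.

The bed frame is on the floor beside the table on its −y side. The ladder is on top of the table, centred.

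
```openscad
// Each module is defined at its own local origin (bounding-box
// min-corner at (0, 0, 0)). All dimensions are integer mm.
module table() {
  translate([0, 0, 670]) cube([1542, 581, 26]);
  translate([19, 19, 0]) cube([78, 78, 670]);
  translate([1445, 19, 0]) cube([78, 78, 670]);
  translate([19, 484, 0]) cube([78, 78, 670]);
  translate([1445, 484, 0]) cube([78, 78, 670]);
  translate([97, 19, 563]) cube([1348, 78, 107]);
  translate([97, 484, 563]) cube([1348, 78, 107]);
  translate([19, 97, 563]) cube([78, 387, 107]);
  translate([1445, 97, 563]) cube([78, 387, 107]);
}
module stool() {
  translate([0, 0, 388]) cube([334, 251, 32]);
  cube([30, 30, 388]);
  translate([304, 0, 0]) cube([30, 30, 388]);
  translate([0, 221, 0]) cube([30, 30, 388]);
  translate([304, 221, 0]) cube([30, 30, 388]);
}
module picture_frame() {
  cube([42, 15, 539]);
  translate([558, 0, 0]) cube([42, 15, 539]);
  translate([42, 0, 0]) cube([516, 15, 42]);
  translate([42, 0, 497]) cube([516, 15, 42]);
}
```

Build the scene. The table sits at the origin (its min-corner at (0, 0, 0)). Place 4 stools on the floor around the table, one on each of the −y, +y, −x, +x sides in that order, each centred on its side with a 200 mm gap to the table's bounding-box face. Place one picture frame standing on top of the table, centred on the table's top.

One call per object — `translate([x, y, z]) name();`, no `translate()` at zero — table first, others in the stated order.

table();
translate([604, -451, 0]) stool();
translate([604, 781, 0]) stool();
translate([-534, 165, 0]) stool();
translate([1742, 165, 0]) stool();
translate([471, 283, 696]) picture_frame();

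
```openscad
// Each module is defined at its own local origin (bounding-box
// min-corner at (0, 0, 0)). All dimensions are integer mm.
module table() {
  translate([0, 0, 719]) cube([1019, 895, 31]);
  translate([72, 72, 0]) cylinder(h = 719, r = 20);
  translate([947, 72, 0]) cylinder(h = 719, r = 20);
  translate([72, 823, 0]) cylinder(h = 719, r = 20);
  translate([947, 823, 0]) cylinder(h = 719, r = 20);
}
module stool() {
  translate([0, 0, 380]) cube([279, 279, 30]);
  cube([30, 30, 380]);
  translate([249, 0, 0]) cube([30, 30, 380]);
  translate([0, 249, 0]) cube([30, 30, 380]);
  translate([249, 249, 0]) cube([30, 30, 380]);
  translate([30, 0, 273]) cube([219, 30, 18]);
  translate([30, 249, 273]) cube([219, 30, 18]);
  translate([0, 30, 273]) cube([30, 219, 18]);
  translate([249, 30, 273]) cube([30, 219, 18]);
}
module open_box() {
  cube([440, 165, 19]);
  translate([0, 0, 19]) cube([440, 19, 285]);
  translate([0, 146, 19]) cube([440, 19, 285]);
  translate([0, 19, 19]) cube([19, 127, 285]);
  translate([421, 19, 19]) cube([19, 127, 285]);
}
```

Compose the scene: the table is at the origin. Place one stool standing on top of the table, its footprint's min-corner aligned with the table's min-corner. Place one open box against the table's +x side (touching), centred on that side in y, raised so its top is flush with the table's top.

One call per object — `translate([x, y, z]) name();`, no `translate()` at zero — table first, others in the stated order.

table();
translate([0, 0, 750]) stool();
translate([1019, 365, 446]) open_box();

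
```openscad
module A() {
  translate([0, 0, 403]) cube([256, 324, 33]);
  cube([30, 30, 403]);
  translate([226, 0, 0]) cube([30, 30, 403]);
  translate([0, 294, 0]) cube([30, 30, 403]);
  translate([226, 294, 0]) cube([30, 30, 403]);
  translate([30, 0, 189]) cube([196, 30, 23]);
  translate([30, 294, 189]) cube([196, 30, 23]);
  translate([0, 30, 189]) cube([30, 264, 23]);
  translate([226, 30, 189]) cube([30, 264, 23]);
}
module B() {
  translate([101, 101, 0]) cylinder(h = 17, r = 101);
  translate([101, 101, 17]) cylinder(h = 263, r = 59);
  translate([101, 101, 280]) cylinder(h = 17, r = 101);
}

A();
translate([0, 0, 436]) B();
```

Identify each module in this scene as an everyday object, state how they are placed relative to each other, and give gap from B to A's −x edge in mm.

A is a stool. B is a spool. The spool is on top of the stool. The gap from the spool to the stool's −x edge is 0 mm.

The spool's min-x is at 0; the stool's min-x is 0; gap = 0 mm.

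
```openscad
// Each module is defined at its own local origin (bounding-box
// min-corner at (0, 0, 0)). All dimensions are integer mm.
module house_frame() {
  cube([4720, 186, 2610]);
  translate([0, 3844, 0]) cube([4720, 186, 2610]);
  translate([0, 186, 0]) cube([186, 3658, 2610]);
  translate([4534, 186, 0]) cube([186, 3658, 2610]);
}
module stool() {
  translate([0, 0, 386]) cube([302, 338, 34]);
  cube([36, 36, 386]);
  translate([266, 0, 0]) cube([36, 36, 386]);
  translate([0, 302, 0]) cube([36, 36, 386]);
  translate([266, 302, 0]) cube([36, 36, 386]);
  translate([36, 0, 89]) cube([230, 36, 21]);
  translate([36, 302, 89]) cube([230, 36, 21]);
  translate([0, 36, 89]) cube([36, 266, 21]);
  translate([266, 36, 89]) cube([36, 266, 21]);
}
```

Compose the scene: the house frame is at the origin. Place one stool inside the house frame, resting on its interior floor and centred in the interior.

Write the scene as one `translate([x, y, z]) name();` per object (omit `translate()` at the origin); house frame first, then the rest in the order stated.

house_frame();
translate([2209, 1846, 0]) stool();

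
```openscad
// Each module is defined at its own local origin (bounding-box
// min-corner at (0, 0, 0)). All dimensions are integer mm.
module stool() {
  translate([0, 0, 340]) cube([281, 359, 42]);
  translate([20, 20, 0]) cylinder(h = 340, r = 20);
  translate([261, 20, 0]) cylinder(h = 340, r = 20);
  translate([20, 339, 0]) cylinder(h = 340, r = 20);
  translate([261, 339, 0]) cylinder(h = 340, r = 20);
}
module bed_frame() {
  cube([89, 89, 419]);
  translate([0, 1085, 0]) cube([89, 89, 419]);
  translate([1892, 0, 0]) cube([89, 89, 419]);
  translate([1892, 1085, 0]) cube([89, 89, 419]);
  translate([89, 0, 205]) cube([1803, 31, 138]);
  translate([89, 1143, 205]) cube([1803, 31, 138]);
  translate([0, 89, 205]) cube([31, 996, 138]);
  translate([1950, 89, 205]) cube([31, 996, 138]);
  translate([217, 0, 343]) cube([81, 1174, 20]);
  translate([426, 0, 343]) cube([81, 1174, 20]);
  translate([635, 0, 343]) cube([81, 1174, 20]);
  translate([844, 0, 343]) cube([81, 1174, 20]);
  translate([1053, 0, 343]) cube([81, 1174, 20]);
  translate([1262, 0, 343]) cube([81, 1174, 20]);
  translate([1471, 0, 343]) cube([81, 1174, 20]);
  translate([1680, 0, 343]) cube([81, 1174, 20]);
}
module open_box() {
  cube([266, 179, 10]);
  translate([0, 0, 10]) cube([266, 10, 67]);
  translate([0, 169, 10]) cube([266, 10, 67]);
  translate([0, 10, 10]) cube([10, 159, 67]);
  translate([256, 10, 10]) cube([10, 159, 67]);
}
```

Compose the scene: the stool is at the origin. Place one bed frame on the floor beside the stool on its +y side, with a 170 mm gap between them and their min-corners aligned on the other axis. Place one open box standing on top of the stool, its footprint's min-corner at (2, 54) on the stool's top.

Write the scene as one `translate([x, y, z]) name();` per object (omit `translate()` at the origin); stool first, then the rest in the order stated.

stool();
translate([0, 529, 0]) bed_frame();
translate([2, 54, 382]) open_box();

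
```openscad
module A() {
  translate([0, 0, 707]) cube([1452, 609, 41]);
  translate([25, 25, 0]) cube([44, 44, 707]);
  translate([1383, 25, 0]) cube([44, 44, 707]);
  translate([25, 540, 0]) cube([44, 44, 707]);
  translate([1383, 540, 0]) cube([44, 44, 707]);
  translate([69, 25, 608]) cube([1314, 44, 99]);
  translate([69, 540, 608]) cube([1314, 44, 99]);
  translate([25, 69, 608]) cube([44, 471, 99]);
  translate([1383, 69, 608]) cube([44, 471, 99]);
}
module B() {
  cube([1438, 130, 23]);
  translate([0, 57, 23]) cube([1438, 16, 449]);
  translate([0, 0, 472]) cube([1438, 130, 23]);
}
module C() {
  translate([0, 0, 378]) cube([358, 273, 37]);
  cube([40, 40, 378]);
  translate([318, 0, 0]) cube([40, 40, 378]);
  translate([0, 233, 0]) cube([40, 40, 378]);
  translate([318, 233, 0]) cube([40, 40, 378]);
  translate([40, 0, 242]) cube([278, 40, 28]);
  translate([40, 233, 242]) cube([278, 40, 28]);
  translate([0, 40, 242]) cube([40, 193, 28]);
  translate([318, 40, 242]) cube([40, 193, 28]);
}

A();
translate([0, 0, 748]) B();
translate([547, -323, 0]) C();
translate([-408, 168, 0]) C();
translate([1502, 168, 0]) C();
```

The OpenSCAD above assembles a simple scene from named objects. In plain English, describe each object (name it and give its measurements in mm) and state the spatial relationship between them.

A is a rectangular dining table. The top is 1452×609×41 mm with its upper surface at z = 748 mm. It stands on four 44×44 mm square legs, each inset 25 mm from the nearest pair of top edges, running from the floor to the underside of the top. Four apron rails, 44 mm thick and 99 mm tall, run between adjacent legs with their top edges flush with the underside of the top and their outer faces flush with the legs' outer faces.

B is an I-beam lying along x, 1438 mm long. Overall section height 495 mm. Two flanges 130 mm wide (y) and 23 mm thick, one on the floor and one at the top; a web 16 mm thick runs between them, centred on the flange width.

C is a four-legged stool. The seat is a 358×273×37 mm slab whose top surface is at z = 415 mm; four square legs, each 40×40 mm in cross-section, run from the floor (z = 0) to the underside of the seat, each flush with a corner of the seat. Four stretchers, 40 mm wide and 28 mm tall, connect adjacent legs with their undersides at z = 242 mm, each running between the inner faces of the legs it joins and aligned with the legs' outer faces on the other axis.

The I-beam is on top of the table. Three stools sit around the table at the −y, −x, +x sides.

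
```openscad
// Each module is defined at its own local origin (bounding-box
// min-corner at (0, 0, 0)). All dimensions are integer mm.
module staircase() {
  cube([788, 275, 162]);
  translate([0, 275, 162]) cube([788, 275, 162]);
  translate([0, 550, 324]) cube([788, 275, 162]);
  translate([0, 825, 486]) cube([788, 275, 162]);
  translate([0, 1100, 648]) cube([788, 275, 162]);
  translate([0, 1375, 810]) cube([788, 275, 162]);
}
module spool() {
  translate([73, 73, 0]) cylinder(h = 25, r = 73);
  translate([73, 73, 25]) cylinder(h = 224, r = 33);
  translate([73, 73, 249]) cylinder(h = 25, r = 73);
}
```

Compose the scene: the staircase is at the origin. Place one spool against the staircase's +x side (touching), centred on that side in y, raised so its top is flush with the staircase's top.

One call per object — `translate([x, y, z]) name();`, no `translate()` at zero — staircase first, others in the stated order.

staircase();
translate([788, 752, 698]) spool();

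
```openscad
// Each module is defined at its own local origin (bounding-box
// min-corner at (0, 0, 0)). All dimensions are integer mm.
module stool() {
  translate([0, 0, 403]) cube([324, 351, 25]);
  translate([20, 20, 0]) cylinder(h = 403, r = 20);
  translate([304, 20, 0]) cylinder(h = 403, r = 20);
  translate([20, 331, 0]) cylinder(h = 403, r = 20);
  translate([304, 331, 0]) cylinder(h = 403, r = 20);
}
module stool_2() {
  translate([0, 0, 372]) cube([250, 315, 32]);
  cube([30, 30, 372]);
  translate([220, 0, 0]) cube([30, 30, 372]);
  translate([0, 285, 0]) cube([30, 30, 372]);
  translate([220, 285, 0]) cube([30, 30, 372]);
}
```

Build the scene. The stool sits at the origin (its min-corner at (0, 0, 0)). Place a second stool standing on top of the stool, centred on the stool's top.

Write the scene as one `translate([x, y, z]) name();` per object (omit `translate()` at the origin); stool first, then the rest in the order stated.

stool();
translate([37, 18, 428]) stool_2();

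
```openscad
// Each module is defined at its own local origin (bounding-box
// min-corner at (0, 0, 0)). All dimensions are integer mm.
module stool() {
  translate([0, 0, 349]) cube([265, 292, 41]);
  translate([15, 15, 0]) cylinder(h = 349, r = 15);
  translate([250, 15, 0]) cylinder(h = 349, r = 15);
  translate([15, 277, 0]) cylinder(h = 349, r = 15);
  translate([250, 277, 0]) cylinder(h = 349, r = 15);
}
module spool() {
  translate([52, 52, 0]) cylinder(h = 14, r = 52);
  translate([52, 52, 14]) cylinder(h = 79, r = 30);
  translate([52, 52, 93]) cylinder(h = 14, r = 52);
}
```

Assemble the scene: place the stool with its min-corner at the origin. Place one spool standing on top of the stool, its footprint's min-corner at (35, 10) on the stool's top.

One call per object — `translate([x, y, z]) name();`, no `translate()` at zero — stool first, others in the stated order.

stool();
translate([35, 10, 390]) spool();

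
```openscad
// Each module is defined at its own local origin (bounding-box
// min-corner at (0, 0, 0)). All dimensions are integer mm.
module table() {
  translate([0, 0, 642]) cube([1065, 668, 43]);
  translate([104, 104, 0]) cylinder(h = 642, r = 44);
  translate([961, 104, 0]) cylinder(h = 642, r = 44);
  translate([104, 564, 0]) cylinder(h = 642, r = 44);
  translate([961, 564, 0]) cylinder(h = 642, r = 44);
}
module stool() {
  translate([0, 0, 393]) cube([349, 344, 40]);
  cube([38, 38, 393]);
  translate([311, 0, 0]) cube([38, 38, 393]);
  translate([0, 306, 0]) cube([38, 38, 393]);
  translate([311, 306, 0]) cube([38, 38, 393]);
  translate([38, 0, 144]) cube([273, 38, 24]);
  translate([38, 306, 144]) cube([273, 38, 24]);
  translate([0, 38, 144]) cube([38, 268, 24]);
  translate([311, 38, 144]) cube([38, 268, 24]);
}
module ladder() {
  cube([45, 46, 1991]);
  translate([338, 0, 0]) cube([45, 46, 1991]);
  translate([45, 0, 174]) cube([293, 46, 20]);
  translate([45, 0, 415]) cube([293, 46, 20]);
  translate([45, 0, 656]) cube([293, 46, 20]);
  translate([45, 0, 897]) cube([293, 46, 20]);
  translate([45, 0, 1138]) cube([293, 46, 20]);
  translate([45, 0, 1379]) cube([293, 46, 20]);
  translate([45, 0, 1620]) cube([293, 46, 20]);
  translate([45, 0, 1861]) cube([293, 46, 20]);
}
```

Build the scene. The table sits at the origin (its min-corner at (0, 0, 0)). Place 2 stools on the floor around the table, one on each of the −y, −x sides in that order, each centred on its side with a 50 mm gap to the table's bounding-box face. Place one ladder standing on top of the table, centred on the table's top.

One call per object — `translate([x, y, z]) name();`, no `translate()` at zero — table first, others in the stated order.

table();
translate([358, -394, 0]) stool();
translate([-399, 162, 0]) stool();
translate([341, 311, 685]) ladder();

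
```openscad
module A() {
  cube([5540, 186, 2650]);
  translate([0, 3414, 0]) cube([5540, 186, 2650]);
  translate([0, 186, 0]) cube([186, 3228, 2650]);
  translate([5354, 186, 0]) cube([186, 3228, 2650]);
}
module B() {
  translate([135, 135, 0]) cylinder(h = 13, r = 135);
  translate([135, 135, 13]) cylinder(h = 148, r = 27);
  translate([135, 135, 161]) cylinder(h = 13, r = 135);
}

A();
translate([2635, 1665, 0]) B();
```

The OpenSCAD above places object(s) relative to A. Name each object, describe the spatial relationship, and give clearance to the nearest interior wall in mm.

Clearances: x = 2449, y = 1479; minimum 1479 mm.

A is a house frame. B is a spool. The spool sits inside the house frame, centred. The clearance to the nearest interior wall is 1479 mm.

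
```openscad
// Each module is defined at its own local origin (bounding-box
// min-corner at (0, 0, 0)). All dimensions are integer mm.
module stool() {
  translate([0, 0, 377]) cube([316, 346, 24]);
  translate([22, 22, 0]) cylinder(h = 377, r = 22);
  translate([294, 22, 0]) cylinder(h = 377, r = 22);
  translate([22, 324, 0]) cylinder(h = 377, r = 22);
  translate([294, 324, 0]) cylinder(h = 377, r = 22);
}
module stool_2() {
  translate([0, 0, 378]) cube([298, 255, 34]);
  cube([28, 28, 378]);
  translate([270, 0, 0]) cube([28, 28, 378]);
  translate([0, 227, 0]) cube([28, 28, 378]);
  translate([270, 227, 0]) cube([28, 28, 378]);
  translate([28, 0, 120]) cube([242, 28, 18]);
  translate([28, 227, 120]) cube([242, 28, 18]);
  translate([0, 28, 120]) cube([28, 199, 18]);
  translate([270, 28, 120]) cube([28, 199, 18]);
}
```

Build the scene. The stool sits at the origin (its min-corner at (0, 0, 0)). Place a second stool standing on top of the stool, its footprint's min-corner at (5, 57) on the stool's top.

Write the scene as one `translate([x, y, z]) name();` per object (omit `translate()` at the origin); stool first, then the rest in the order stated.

stool();
translate([5, 57, 401]) stool_2();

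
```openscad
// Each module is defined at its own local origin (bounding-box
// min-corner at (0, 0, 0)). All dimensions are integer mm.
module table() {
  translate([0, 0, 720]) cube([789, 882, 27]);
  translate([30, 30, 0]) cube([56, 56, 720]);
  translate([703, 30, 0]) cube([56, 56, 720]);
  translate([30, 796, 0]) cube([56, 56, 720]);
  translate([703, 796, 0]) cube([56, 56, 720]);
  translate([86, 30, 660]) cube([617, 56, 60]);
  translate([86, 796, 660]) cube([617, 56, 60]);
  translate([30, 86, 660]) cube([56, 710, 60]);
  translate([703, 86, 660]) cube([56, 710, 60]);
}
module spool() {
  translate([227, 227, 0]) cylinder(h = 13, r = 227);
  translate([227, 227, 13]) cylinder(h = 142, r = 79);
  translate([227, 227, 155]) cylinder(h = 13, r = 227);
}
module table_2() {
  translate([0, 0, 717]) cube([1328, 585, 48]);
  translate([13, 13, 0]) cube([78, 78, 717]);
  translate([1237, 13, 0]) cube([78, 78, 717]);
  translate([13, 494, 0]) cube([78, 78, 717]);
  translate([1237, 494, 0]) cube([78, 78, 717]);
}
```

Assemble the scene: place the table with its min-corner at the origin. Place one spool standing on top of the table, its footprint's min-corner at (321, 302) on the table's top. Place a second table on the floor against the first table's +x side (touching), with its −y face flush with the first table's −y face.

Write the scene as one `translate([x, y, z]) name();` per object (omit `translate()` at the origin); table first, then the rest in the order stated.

table();
translate([321, 302, 747]) spool();
translate([789, 0, 0]) table_2();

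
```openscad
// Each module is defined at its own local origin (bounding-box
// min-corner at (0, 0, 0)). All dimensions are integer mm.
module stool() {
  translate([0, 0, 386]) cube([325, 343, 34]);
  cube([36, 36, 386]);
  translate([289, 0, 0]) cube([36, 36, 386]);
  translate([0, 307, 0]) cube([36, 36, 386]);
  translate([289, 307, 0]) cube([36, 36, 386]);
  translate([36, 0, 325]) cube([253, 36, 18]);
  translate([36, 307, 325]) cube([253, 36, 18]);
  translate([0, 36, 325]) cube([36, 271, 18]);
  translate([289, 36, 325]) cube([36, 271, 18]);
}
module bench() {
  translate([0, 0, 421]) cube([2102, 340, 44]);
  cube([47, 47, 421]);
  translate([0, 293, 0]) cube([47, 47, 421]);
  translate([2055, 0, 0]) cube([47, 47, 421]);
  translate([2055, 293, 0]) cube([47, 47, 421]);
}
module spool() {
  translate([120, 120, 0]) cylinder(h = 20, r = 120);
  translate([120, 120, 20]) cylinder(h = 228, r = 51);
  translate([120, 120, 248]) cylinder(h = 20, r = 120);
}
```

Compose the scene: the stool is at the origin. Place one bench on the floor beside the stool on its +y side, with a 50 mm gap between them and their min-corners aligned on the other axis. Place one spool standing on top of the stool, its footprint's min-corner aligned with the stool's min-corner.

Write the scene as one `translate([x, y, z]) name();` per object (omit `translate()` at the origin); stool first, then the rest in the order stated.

stool();
translate([0, 393, 0]) bench();
translate([0, 0, 420]) spool();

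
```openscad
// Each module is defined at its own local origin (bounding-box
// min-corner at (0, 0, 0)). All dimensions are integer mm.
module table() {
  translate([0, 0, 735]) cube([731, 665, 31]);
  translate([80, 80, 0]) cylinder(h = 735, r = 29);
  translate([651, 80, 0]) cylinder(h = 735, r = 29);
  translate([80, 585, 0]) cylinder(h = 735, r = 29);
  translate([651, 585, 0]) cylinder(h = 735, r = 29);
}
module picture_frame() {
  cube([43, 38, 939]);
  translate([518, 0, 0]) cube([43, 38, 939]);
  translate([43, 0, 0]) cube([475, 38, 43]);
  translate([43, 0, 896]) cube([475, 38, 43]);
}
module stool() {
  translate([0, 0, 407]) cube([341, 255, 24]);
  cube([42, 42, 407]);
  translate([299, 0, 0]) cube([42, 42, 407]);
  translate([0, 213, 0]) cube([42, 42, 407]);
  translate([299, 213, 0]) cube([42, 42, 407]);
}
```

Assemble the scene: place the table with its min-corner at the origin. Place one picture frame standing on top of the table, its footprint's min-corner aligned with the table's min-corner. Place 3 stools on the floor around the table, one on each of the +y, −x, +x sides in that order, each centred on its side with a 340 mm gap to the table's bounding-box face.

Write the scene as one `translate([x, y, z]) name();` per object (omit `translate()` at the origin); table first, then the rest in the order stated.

table();
translate([0, 0, 766]) picture_frame();
translate([195, 1005, 0]) stool();
translate([-681, 205, 0]) stool();
translate([1071, 205, 0]) stool();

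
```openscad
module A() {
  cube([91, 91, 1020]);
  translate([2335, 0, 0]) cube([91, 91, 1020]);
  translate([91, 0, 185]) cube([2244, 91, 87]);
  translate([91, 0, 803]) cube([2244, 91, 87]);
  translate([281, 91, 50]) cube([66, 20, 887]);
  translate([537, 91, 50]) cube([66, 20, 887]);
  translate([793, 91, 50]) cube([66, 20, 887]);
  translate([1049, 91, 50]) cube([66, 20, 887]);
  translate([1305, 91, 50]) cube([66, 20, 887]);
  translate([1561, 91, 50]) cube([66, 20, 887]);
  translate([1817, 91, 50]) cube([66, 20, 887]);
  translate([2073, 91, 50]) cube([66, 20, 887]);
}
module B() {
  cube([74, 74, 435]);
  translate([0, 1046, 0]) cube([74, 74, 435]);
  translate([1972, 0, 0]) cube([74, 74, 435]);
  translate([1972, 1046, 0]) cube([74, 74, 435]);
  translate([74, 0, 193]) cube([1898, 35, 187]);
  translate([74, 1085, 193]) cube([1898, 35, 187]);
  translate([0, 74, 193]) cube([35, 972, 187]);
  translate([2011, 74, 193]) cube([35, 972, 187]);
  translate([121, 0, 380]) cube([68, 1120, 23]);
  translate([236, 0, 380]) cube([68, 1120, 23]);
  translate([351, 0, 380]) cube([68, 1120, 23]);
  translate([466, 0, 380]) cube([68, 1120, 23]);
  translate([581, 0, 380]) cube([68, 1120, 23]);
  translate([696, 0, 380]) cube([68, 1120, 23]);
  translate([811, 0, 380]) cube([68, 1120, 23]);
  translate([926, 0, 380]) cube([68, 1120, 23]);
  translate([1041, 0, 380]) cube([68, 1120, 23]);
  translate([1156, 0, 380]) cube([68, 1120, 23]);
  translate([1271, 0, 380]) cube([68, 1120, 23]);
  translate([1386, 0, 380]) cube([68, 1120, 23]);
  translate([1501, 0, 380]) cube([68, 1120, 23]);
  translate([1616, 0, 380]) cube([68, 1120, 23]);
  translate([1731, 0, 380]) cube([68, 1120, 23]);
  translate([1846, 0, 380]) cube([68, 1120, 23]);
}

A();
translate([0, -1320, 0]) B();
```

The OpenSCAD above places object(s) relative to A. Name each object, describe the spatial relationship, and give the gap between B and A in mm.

The bed frame's nearest face is 200 mm from the fence section's −y face.

A is a fence section. B is a bed frame. The bed frame is on the floor beside the fence section on its −y side. The gap between the bed frame and the fence section is 200 mm.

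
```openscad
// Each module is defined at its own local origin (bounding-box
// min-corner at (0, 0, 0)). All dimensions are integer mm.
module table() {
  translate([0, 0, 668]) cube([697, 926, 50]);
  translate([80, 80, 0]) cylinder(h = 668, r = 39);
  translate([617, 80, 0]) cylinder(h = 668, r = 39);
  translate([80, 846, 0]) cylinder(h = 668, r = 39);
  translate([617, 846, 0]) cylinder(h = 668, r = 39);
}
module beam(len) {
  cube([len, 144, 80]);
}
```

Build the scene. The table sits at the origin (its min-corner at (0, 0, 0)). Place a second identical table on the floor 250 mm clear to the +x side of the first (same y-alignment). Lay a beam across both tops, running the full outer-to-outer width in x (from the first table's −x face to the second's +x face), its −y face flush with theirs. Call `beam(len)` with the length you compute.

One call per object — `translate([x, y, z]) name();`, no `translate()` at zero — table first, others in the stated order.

table();
translate([947, 0, 0]) table();
translate([0, 0, 718]) beam(1644);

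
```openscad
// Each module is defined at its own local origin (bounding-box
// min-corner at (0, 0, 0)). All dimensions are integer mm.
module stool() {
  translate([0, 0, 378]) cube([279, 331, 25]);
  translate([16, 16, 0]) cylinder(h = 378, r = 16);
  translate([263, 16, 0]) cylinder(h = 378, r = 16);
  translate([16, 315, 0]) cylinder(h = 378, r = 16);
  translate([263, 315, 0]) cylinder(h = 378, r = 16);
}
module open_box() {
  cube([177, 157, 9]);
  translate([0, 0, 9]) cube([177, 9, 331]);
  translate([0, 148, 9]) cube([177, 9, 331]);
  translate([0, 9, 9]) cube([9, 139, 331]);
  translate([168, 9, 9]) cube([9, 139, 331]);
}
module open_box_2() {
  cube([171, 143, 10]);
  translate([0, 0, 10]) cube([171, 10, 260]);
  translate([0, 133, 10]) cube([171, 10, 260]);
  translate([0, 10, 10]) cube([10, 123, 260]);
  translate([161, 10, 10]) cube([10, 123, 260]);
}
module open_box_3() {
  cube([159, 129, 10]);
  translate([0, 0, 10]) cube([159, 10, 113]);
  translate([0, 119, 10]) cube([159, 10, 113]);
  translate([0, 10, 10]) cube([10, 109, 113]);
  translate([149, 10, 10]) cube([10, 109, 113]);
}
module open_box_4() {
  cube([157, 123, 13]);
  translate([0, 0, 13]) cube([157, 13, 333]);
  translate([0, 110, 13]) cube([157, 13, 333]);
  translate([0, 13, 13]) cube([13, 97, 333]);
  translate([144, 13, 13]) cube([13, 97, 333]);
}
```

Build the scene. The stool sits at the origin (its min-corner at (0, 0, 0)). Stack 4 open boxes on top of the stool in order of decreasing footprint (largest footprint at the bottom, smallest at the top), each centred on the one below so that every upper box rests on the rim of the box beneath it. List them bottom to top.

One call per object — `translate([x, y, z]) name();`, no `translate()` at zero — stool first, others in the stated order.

stool();
translate([51, 87, 403]) open_box();
translate([54, 94, 743]) open_box_2();
translate([60, 101, 1013]) open_box_3();
translate([61, 104, 1136]) open_box_4();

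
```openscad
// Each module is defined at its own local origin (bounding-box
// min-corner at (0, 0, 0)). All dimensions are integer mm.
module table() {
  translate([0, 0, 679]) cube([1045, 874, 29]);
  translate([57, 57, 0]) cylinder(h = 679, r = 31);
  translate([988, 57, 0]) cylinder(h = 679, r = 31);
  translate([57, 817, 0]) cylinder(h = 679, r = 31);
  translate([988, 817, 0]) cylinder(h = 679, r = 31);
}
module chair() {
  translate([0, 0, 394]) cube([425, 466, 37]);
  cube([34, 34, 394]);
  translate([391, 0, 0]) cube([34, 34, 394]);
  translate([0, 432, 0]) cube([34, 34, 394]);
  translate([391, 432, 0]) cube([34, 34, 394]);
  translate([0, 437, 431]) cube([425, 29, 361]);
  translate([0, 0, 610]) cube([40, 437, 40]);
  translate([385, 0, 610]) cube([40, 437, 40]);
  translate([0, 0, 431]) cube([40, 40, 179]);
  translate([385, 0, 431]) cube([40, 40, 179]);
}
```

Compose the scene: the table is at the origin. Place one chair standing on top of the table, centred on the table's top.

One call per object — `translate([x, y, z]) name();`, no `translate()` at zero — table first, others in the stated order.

table();
translate([310, 204, 708]) chair();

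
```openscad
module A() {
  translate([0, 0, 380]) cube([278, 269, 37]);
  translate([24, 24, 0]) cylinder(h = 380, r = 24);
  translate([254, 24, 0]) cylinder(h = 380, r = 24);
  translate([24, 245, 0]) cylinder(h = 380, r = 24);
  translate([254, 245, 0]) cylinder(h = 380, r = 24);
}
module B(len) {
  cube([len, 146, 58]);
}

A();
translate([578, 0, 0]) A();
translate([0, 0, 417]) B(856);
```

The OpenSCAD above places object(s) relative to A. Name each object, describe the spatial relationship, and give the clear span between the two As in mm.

Second stool starts at x = 578; first ends at x = 278; clear span = 578 − 278 = 300 mm.

A is a stool. B is a beam. A beam spans the tops of two stools. The clear span between the two stools is 300 mm.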